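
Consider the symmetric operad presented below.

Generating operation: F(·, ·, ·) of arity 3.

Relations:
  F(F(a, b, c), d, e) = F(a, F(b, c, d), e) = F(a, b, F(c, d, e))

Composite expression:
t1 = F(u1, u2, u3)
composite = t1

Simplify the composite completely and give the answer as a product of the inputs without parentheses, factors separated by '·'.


All parenthesizations of F agree; list the u-inputs left to right.
F(u1, u2, u3) flattens to u1 · u2 · u3

u1 · u2 · u3


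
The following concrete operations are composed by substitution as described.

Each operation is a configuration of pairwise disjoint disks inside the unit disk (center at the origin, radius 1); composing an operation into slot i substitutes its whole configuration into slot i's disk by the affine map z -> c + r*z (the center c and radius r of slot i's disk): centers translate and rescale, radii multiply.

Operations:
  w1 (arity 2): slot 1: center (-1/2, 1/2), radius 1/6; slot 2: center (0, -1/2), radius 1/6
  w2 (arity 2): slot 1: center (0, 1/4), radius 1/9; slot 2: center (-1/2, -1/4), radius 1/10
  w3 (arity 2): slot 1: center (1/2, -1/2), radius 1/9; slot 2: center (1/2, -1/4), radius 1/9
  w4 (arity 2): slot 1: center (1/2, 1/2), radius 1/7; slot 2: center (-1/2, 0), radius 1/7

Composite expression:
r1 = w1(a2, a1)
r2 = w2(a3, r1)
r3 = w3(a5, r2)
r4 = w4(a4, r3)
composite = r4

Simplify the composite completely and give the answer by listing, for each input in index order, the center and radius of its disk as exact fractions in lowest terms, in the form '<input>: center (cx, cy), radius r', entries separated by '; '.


a1: center (-55/126, -17/420), radius 1/3780; a2: center (-551/1260, -7/180), radius 1/3780; a3: center (-3/7, -2/63), radius 1/567; a4: center (1/2, 1/2), radius 1/7; a5: center (-3/7, -1/14), radius 1/63


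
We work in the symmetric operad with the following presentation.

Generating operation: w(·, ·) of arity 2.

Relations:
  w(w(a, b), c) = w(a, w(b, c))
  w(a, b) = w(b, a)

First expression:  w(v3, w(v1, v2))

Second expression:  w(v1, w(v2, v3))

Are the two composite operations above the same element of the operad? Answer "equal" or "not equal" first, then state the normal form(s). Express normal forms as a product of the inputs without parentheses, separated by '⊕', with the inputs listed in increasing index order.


Reducing the first expression gives v1 ⊕ v2 ⊕ v3
Reducing the second expression gives v1 ⊕ v2 ⊕ v3
One common form — equal.

equal — both sides give v1 ⊕ v2 ⊕ v3


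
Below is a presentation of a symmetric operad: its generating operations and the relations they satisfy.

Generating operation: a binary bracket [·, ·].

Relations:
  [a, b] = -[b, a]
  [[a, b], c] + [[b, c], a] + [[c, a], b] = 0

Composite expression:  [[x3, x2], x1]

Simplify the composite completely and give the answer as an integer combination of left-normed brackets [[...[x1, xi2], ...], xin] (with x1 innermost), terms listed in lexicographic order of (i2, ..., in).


[[x1, x2], x3] - [[x1, x3], x2]


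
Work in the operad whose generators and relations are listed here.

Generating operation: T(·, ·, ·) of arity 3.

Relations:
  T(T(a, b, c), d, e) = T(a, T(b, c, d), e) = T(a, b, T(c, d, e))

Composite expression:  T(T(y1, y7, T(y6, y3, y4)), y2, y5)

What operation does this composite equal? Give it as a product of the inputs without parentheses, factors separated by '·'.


y1 · y7 · y6 · y3 · y4 · y2 · y5

Every regrouping of T is equal, so read the y-inputs in written order.
T(y6, y3, y4) unparenthesizes to y6 · y3 · y4
T(y1, y7, T(y6, y3, y4)) unparenthesizes to y1 · y7 · y6 · y3 · y4
T(T(y1, y7, T(y6, y3, y4)), y2, y5) unparenthesizes to y1 · y7 · y6 · y3 · y4 · y2 · y5


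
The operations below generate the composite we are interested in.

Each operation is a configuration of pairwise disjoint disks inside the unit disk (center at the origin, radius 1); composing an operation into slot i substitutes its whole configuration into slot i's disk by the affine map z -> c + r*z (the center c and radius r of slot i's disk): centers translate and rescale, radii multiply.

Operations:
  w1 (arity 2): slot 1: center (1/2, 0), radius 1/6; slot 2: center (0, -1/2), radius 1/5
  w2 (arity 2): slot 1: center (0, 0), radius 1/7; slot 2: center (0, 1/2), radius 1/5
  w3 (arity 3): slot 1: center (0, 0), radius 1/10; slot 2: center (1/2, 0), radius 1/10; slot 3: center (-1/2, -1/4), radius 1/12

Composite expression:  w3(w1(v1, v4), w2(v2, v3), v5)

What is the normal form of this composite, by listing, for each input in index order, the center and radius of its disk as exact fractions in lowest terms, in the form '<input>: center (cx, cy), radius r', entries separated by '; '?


v1: center (1/20, 0), radius 1/60; v2: center (1/2, 0), radius 1/70; v3: center (1/2, 1/20), radius 1/50; v4: center (0, -1/20), radius 1/50; v5: center (-1/2, -1/4), radius 1/12

Below w3, radii multiply path by path; the v-disk centers shift.
for v1, the 2-step affine chain lands on center (1/20, 0), radius 1/60
for v4, the 2-step affine chain lands on center (0, -1/20), radius 1/50
for v2, the 2-step affine chain lands on center (1/2, 0), radius 1/70
for v3, the 2-step affine chain lands on center (1/2, 1/20), radius 1/50
for v5, the 1-step affine chain lands on center (-1/2, -1/4), radius 1/12


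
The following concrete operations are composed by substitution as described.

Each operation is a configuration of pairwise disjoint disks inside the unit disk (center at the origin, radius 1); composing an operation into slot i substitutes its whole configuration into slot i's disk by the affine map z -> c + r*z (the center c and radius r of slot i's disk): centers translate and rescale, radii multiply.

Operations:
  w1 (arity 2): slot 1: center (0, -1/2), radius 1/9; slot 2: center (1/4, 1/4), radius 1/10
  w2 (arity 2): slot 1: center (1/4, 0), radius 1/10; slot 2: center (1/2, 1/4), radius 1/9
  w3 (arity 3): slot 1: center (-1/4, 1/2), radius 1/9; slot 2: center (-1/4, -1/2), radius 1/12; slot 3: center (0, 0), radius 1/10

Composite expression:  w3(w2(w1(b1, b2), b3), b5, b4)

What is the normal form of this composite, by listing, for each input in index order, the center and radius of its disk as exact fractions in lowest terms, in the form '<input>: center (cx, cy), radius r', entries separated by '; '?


b1: center (-2/9, 89/180), radius 1/810; b2: center (-79/360, 181/360), radius 1/900; b3: center (-7/36, 19/36), radius 1/81; b4: center (0, 0), radius 1/10; b5: center (-1/4, -1/2), radius 1/12


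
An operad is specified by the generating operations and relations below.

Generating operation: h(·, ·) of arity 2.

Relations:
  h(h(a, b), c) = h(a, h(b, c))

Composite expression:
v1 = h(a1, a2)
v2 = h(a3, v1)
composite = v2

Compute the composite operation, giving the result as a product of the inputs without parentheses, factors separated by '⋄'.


a3 ⋄ a1 ⋄ a2


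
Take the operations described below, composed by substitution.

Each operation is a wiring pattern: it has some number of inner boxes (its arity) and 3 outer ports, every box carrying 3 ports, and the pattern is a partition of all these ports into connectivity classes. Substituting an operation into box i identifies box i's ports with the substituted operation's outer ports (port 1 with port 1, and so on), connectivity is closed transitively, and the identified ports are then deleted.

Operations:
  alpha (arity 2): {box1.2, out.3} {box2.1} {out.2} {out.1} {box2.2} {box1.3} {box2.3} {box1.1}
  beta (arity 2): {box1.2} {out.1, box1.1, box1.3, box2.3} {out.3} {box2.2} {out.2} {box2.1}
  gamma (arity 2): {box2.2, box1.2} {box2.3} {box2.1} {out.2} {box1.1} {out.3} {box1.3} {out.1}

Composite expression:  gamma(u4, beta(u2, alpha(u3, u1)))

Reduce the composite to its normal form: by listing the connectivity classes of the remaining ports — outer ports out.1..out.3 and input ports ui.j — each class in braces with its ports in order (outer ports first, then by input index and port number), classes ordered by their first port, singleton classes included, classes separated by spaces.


{out.1} {out.2} {out.3} {u1.1} {u1.2} {u1.3} {u2.1, u2.3, u3.2} {u2.2} {u3.1} {u3.3} {u4.1} {u4.2} {u4.3}


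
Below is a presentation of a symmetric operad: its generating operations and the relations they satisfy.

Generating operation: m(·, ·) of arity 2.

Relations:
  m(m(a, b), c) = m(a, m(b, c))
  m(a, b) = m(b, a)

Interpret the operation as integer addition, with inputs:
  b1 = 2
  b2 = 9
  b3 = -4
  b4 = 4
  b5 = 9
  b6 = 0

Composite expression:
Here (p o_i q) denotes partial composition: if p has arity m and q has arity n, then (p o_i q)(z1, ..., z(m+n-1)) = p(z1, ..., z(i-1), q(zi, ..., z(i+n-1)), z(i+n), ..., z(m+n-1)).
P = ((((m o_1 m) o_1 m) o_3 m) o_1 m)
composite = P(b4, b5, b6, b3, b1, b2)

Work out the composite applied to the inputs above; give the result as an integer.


20

m(b4, b5) = 13
m(m(b4, b5), b6) = 13
m(b3, b1) = -2
m(m(m(b4, b5), b6), m(b3, b1)) = 11
m(m(m(m(b4, b5), b6), m(b3, b1)), b2) = 20


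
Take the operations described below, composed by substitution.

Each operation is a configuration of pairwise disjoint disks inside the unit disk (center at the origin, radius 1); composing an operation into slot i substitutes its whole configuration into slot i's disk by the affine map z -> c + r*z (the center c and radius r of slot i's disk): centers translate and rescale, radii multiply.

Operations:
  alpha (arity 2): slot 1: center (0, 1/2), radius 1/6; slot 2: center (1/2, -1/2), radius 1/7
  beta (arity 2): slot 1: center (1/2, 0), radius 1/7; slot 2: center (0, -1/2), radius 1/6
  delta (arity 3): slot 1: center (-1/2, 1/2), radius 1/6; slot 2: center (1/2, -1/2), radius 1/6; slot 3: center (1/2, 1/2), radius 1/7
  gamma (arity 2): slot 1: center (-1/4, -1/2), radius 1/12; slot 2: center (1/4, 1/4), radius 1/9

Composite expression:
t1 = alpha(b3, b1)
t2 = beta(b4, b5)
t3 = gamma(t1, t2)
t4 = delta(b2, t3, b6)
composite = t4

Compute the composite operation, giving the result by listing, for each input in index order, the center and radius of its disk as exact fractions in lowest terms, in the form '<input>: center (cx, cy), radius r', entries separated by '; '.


Only the slot chain above each b matters under delta; compose those maps.
b2: after 1 affine step, its disk has center (-1/2, 1/2), radius 1/6
b3: after 3 affine steps, its disk has center (11/24, -83/144), radius 1/432
b1: after 3 affine steps, its disk has center (67/144, -85/144), radius 1/504
b4: after 3 affine steps, its disk has center (119/216, -11/24), radius 1/378
b5: after 3 affine steps, its disk has center (13/24, -101/216), radius 1/324
b6: after 1 affine step, its disk has center (1/2, 1/2), radius 1/7

b1: center (67/144, -85/144), radius 1/504; b2: center (-1/2, 1/2), radius 1/6; b3: center (11/24, -83/144), radius 1/432; b4: center (119/216, -11/24), radius 1/378; b5: center (13/24, -101/216), radius 1/324; b6: center (1/2, 1/2), radius 1/7


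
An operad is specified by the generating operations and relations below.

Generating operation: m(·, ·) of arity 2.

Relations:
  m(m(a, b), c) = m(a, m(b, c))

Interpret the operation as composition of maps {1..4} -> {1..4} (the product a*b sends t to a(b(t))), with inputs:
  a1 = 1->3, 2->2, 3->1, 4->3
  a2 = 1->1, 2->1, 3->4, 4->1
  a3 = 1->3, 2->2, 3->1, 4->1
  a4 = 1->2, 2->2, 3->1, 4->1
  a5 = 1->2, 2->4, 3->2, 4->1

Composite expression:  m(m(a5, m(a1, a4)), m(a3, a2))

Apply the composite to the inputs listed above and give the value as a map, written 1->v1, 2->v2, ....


1->2, 2->2, 3->4, 4->2

m(a1, a4) = 1->2, 2->2, 3->3, 4->3
m(a5, m(a1, a4)) = 1->4, 2->4, 3->2, 4->2
m(a3, a2) = 1->3, 2->3, 3->1, 4->3
m(m(a5, m(a1, a4)), m(a3, a2)) = 1->2, 2->2, 3->4, 4->2


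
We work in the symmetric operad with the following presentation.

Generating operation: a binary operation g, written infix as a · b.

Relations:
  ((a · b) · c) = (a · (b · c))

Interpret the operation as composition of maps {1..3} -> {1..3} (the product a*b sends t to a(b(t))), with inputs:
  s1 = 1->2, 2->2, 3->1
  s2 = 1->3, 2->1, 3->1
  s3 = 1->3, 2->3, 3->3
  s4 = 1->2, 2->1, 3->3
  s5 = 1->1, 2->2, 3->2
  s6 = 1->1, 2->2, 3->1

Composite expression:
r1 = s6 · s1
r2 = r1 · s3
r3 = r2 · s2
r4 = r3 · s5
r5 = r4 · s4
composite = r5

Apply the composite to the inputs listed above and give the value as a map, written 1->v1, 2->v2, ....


1->1, 2->1, 3->1

(s6 · s1) = 1->2, 2->2, 3->1
((s6 · s1) · s3) = 1->1, 2->1, 3->1
(((s6 · s1) · s3) · s2) = 1->1, 2->1, 3->1
((((s6 · s1) · s3) · s2) · s5) = 1->1, 2->1, 3->1
(((((s6 · s1) · s3) · s2) · s5) · s4) = 1->1, 2->1, 3->1


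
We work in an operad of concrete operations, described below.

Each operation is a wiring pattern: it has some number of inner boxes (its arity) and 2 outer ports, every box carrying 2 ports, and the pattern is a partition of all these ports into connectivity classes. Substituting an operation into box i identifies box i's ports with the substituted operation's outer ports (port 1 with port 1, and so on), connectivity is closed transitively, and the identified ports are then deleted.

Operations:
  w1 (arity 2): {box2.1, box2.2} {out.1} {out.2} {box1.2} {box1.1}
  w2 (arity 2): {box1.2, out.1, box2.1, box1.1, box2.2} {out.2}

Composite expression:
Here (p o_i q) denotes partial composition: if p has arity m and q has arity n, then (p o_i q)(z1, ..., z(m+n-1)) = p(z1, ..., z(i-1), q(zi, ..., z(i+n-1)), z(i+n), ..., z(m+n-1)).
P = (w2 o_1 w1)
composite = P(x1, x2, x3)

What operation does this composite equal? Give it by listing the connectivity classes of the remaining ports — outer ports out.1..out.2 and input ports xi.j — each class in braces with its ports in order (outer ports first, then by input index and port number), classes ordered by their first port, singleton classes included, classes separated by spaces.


{out.1, x3.1, x3.2} {out.2} {x1.1} {x1.2} {x2.1, x2.2}

After gluing at w2, chains via deleted ports link the x-ports.
after w1, the pattern on (x1, x2) reads {out.1} {out.2} {x1.1} {x1.2} {x2.1, x2.2} (out.j = its outer ports)
after w2, the pattern on (x1, x2, x3) reads {out.1, x3.1, x3.2} {out.2} {x1.1} {x1.2} {x2.1, x2.2} (out.j = its outer ports)


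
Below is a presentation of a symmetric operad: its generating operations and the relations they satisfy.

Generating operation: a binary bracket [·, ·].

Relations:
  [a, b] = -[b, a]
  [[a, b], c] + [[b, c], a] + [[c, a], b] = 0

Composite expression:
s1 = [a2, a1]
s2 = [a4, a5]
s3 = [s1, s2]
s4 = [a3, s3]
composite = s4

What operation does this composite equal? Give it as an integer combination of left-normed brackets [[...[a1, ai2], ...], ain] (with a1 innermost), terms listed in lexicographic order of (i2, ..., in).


Antisymmetry and Jacobi reduce to a1-anchored left-normed brackets.
Composite bracket: [a3, [[a2, a1], [a4, a5]]]
Full expansion: 16 signed words from ab - ba (2^4 = 16).
Collect the words opening with a1:
  word a1a2a4a5a3 has sign +1, contributing +[[[[a1, a2], a4], a5], a3]
  word a1a2a5a4a3 has sign -1, contributing -[[[[a1, a2], a5], a4], a3]

[[[[a1, a2], a4], a5], a3] - [[[[a1, a2], a5], a4], a3]


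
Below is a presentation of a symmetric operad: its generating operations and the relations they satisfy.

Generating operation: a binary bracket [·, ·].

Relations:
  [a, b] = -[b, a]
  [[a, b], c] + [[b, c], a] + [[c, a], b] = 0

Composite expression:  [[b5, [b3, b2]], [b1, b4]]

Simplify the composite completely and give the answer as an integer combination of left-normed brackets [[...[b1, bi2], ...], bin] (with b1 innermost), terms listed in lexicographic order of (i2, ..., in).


-[[[[b1, b4], b2], b3], b5] + [[[[b1, b4], b3], b2], b5] + [[[[b1, b4], b5], b2], b3] - [[[[b1, b4], b5], b3], b2]


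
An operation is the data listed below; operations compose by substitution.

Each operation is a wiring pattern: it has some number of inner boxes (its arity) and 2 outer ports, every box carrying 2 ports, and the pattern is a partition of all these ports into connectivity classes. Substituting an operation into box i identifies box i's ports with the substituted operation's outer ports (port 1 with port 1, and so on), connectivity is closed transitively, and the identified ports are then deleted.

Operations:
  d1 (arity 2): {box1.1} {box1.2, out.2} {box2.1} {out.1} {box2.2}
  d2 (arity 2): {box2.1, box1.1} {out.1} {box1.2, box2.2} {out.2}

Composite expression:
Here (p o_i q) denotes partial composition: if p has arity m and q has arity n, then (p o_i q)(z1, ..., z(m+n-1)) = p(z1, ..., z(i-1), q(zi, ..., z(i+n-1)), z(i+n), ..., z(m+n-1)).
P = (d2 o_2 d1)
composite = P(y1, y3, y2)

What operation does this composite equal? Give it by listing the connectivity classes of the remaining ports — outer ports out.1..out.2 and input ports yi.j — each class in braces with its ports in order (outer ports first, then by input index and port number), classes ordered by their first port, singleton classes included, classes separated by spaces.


Substituting into d2 glues patterns; closure does the rest.
composing d1 on (y3, y2), with out.j its own outer ports: {out.1} {out.2, y3.2} {y2.1} {y2.2} {y3.1}
composing d2 on (y1, y3, y2), with out.j its own outer ports: {out.1} {out.2} {y1.1} {y1.2, y3.2} {y2.1} {y2.2} {y3.1}

{out.1} {out.2} {y1.1} {y1.2, y3.2} {y2.1} {y2.2} {y3.1}


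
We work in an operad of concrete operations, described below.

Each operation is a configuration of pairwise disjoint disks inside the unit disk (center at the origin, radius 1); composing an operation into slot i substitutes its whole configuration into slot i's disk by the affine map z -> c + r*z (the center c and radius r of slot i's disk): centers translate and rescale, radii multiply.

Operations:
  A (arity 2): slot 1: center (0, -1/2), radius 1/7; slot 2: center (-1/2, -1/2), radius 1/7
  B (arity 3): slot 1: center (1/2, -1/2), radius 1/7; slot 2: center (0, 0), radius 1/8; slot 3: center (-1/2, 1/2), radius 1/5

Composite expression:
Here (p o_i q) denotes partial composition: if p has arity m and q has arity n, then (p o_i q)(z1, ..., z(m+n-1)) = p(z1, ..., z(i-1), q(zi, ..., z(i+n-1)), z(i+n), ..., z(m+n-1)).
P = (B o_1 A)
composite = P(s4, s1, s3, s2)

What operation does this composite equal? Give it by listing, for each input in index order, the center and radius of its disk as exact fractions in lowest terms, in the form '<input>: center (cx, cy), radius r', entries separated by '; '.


s1: center (3/7, -4/7), radius 1/49; s2: center (-1/2, 1/2), radius 1/5; s3: center (0, 0), radius 1/8; s4: center (1/2, -4/7), radius 1/49

Only the slot chain above each s matters under B; compose those maps.
s4 passes through 2 substitutions, ending at center (1/2, -4/7), radius 1/49
s1 passes through 2 substitutions, ending at center (3/7, -4/7), radius 1/49
s3 passes through 1 substitution, ending at center (0, 0), radius 1/8
s2 passes through 1 substitution, ending at center (-1/2, 1/2), radius 1/5


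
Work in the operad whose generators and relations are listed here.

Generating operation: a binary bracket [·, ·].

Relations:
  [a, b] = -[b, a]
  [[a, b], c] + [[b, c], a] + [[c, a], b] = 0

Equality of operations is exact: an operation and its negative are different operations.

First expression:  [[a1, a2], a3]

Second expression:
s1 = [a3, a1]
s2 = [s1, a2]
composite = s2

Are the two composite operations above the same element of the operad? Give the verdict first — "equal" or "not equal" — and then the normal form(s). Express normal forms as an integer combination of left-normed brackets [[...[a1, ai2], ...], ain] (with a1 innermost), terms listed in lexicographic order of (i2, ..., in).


not equal: they reduce to [[a1, a2], a3] and -[[a1, a3], a2]


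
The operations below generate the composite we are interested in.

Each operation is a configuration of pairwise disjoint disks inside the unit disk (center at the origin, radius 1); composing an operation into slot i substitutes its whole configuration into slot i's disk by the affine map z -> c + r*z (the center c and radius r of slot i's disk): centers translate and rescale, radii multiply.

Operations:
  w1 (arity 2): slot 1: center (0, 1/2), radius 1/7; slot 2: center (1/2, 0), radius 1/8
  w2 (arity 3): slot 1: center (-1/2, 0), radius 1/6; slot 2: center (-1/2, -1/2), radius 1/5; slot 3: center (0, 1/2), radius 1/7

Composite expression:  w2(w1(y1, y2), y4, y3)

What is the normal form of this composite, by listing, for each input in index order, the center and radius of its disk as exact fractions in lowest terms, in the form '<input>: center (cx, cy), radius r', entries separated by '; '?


y1: center (-1/2, 1/12), radius 1/42; y2: center (-5/12, 0), radius 1/48; y3: center (0, 1/2), radius 1/7; y4: center (-1/2, -1/2), radius 1/5

Nesting under w2 composes maps z -> c + r*z down each y-path.
for y1, the 2-step affine chain lands on center (-1/2, 1/12), radius 1/42
for y2, the 2-step affine chain lands on center (-5/12, 0), radius 1/48
for y4, the 1-step affine chain lands on center (-1/2, -1/2), radius 1/5
for y3, the 1-step affine chain lands on center (0, 1/2), radius 1/7


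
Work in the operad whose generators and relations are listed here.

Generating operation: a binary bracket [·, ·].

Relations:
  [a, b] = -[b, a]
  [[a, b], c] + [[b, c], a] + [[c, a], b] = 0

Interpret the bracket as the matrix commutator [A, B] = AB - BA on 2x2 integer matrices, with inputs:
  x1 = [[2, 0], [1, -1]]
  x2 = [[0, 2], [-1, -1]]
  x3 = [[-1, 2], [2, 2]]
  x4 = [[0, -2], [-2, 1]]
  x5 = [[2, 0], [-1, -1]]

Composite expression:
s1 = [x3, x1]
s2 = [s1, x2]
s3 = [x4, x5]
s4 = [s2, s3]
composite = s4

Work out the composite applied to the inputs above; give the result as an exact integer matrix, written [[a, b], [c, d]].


[[-176, -200], [-116, 176]]

[x3, x1] = [[2, -6], [9, -2]]
[[x3, x1], x2] = [[-12, 14], [13, 12]]
[x4, x5] = [[2, 6], [-7, -2]]
[[[x3, x1], x2], [x4, x5]] = [[-176, -200], [-116, 176]]


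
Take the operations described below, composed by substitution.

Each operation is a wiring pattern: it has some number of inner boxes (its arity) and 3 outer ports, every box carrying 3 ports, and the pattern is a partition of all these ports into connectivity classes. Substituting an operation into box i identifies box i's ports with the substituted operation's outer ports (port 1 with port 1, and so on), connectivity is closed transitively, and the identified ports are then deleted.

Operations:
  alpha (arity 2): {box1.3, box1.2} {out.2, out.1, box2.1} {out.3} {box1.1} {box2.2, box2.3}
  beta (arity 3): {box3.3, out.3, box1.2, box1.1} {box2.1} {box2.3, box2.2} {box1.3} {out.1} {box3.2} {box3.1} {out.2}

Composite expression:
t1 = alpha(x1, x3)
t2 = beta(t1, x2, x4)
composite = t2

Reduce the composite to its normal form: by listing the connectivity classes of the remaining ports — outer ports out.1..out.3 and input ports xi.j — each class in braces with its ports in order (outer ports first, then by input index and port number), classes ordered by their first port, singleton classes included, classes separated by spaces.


{out.1} {out.2} {out.3, x3.1, x4.3} {x1.1} {x1.2, x1.3} {x2.1} {x2.2, x2.3} {x3.2, x3.3} {x4.1} {x4.2}

Reachability decides: close wires over beta-identified ports.
stage alpha: inputs (x1, x3), connectivity {out.1, out.2, x3.1} {out.3} {x1.1} {x1.2, x1.3} {x3.2, x3.3}, out.j its boundary
stage beta: inputs (x1, x3, x2, x4), connectivity {out.1} {out.2} {out.3, x3.1, x4.3} {x1.1} {x1.2, x1.3} {x2.1} {x2.2, x2.3} {x3.2, x3.3} {x4.1} {x4.2}, out.j its boundary


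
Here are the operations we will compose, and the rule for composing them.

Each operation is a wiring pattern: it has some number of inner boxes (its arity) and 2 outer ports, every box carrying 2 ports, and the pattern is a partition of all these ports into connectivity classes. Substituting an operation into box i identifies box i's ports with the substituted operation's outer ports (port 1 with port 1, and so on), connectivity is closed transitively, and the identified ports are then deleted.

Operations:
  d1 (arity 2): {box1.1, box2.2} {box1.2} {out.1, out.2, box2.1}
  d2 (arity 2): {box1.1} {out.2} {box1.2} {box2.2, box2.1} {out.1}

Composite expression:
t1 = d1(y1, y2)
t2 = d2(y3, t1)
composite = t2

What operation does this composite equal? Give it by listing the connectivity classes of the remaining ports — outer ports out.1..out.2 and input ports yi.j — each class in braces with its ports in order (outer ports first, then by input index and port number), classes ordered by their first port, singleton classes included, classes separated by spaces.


{out.1} {out.2} {y1.1, y2.2} {y1.2} {y2.1} {y3.1} {y3.2}

Reachability decides: close wires over d2-identified ports.
composing d1 on (y1, y2), with out.j its own outer ports: {out.1, out.2, y2.1} {y1.1, y2.2} {y1.2}
composing d2 on (y3, y1, y2), with out.j its own outer ports: {out.1} {out.2} {y1.1, y2.2} {y1.2} {y2.1} {y3.1} {y3.2}


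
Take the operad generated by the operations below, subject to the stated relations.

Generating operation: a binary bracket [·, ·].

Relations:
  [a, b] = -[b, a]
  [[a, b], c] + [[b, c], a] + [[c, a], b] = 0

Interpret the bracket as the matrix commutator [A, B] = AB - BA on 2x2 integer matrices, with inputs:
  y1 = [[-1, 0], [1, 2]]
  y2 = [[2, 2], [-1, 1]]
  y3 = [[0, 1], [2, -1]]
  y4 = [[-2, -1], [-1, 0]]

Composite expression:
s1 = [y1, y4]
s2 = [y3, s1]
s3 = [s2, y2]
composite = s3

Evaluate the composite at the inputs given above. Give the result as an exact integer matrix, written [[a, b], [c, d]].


[y1, y4] = [[1, 3], [-5, -1]]
[y3, [y1, y4]] = [[-11, 1], [9, 11]]
[[y3, [y1, y4]], y2] = [[-19, -45], [-13, 19]]

[[-19, -45], [-13, 19]]


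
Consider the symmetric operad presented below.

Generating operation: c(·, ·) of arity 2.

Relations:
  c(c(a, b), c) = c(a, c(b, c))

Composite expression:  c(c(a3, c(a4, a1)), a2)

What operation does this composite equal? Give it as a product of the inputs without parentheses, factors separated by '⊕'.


a3 ⊕ a4 ⊕ a1 ⊕ a2

Every regrouping of c is equal, so read the a-inputs in written order.
c(a4, a1) flattens to a4 ⊕ a1
c(a3, c(a4, a1)) flattens to a3 ⊕ a4 ⊕ a1
c(c(a3, c(a4, a1)), a2) flattens to a3 ⊕ a4 ⊕ a1 ⊕ a2


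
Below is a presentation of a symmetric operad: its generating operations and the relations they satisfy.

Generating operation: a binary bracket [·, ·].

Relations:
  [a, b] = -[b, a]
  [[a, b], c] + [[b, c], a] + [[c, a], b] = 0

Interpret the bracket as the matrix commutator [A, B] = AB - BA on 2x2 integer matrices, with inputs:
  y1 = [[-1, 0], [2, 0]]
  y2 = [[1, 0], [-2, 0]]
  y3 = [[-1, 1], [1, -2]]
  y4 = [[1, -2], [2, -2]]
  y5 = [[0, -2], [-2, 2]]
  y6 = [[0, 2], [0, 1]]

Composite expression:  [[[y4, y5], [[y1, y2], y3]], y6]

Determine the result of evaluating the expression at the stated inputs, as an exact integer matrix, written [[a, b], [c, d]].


[[0, 0], [0, 0]]

[y4, y5] = [[8, -10], [2, -8]]
[y1, y2] = [[0, 0], [0, 0]]
[[y1, y2], y3] = [[0, 0], [0, 0]]
[[y4, y5], [[y1, y2], y3]] = [[0, 0], [0, 0]]
[[[y4, y5], [[y1, y2], y3]], y6] = [[0, 0], [0, 0]]


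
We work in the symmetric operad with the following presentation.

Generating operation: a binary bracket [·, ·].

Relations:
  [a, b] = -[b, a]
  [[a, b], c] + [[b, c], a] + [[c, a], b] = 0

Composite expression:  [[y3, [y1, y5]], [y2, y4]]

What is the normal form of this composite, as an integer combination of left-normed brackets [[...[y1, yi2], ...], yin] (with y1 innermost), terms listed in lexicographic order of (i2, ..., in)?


-[[[[y1, y5], y3], y2], y4] + [[[[y1, y5], y3], y4], y2]

Expand each bracket as ab - ba; the y1-initial words give the coefficients.
Composite bracket: [[y3, [y1, y5]], [y2, y4]]
Full expansion: 16 signed words from ab - ba (2^4 = 16).
The y1-initial words carry the normal form:
  the word y1y5y3y2y4 carries sign -1 and contributes -[[[[y1, y5], y3], y2], y4]
  the word y1y5y3y4y2 carries sign +1 and contributes +[[[[y1, y5], y3], y4], y2]


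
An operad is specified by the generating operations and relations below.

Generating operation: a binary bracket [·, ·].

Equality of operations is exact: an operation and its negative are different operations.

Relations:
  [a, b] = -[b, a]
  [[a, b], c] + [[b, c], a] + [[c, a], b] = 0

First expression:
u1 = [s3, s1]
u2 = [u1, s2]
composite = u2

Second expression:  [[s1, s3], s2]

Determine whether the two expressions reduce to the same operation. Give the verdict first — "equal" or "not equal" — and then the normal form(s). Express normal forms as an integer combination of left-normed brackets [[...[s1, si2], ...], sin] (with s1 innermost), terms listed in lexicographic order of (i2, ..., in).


not equal: they reduce to -[[s1, s3], s2] and [[s1, s3], s2]

The first expression, normalized: -[[s1, s3], s2]
The second expression, normalized: [[s1, s3], s2]
The forms do not match — not equal.


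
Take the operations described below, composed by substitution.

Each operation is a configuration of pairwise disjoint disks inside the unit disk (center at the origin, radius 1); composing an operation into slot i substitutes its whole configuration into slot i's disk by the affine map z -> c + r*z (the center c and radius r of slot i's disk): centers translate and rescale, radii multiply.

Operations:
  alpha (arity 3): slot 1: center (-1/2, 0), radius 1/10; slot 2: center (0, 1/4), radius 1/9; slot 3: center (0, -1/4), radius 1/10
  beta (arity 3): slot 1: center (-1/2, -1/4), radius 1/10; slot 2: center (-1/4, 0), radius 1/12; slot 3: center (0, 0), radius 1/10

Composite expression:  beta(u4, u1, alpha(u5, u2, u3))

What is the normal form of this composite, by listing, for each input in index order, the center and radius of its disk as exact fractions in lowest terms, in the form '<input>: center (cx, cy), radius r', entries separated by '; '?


u1: center (-1/4, 0), radius 1/12; u2: center (0, 1/40), radius 1/90; u3: center (0, -1/40), radius 1/100; u4: center (-1/2, -1/4), radius 1/10; u5: center (-1/20, 0), radius 1/100

Follow each u-input down from beta: c' goes to c + r*c', radius to r*r'.
for u4, the 1-step affine chain lands on center (-1/2, -1/4), radius 1/10
for u1, the 1-step affine chain lands on center (-1/4, 0), radius 1/12
for u5, the 2-step affine chain lands on center (-1/20, 0), radius 1/100
for u2, the 2-step affine chain lands on center (0, 1/40), radius 1/90
for u3, the 2-step affine chain lands on center (0, -1/40), radius 1/100


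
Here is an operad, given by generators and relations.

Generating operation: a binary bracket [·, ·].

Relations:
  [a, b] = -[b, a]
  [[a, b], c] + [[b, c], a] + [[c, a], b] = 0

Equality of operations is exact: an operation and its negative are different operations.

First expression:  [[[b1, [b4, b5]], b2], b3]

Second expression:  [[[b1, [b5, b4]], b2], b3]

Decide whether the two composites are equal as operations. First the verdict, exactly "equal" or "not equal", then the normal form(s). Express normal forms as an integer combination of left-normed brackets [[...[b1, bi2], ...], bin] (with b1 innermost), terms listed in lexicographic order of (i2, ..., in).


not equal; the first gives [[[[b1, b4], b5], b2], b3] - [[[[b1, b5], b4], b2], b3] and the second -[[[[b1, b4], b5], b2], b3] + [[[[b1, b5], b4], b2], b3]

Normal form of the first expression: [[[[b1, b4], b5], b2], b3] - [[[[b1, b5], b4], b2], b3]
Normal form of the second expression: -[[[[b1, b4], b5], b2], b3] + [[[[b1, b5], b4], b2], b3]
Distinct normal forms: not equal.


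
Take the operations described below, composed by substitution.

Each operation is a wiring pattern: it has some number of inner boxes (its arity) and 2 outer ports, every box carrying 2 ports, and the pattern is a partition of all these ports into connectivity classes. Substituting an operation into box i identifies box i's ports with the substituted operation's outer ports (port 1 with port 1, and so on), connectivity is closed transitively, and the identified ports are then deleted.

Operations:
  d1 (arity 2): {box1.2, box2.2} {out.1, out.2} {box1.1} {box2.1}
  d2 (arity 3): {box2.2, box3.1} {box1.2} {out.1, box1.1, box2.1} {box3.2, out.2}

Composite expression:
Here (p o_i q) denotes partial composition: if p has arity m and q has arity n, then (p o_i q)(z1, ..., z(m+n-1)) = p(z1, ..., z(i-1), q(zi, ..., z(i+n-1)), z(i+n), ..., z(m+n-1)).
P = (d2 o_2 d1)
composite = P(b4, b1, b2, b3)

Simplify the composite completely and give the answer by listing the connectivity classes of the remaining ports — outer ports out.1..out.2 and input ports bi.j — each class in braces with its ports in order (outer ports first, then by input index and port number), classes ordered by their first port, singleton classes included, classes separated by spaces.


{out.1, b3.1, b4.1} {out.2, b3.2} {b1.1} {b1.2, b2.2} {b2.1} {b4.2}

After gluing at d2, chains via deleted ports link the b-ports.
the subtree at d1 composes to {out.1, out.2} {b1.1} {b1.2, b2.2} {b2.1} on (b1, b2); out.j = own outer ports
the subtree at d2 composes to {out.1, b3.1, b4.1} {out.2, b3.2} {b1.1} {b1.2, b2.2} {b2.1} {b4.2} on (b4, b1, b2, b3); out.j = own outer ports


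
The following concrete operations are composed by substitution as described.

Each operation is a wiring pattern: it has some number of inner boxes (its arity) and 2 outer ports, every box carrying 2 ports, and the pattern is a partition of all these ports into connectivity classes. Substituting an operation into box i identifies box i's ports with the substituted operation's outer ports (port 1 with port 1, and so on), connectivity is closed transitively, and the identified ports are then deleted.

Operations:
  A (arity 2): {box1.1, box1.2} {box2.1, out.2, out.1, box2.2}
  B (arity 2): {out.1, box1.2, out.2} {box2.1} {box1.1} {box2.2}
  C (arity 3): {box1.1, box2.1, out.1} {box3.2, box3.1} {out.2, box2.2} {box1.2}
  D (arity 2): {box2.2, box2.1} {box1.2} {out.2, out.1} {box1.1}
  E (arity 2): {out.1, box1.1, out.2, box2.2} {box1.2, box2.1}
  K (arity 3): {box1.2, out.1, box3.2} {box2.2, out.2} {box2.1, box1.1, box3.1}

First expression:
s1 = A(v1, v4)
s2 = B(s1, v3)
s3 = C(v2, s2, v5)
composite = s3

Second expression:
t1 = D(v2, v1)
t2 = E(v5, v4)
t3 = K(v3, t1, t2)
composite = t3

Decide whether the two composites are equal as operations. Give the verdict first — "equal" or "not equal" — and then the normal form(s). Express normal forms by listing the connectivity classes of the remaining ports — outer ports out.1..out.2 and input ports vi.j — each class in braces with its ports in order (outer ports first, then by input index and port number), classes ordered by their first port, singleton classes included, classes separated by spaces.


not equal: they reduce to {out.1, out.2, v2.1, v4.1, v4.2} {v1.1, v1.2} {v2.2} {v3.1} {v3.2} {v5.1, v5.2} and {out.1, out.2, v3.1, v3.2, v4.2, v5.1} {v1.1, v1.2} {v2.1} {v2.2} {v4.1, v5.2}

In normal form, the first expression is {out.1, out.2, v2.1, v4.1, v4.2} {v1.1, v1.2} {v2.2} {v3.1} {v3.2} {v5.1, v5.2}
In normal form, the second expression is {out.1, out.2, v3.1, v3.2, v4.2, v5.1} {v1.1, v1.2} {v2.1} {v2.2} {v4.1, v5.2}
The forms do not match — not equal.


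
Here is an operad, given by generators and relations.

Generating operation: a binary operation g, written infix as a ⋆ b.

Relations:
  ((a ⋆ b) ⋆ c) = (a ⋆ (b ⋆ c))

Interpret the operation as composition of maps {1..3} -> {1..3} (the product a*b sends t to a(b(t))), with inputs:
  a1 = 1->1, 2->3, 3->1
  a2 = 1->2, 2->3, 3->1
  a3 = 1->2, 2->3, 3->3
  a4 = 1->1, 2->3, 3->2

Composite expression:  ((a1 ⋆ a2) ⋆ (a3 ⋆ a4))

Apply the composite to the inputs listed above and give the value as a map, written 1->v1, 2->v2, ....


1->1, 2->1, 3->1

(a1 ⋆ a2) = 1->3, 2->1, 3->1
(a3 ⋆ a4) = 1->2, 2->3, 3->3
((a1 ⋆ a2) ⋆ (a3 ⋆ a4)) = 1->1, 2->1, 3->1


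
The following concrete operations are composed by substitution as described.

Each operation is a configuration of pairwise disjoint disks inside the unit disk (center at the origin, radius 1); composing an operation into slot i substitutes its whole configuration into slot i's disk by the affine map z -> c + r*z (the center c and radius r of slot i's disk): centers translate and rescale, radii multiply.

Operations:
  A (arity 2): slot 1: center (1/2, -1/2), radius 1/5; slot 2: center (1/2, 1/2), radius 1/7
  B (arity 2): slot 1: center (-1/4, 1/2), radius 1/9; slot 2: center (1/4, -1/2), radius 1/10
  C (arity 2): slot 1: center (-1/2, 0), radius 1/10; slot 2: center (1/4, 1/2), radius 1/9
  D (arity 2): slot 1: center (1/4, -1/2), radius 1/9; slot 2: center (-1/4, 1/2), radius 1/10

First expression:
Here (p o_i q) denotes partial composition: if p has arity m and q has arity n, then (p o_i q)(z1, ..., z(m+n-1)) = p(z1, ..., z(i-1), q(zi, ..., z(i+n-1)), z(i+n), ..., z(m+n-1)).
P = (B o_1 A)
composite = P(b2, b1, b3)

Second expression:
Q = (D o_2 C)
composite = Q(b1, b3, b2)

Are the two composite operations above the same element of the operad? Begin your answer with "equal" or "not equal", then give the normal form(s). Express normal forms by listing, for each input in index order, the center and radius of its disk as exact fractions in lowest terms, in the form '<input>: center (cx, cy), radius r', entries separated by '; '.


not equal; first: b1: center (-7/36, 5/9), radius 1/63; b2: center (-7/36, 4/9), radius 1/45; b3: center (1/4, -1/2), radius 1/10; second: b1: center (1/4, -1/2), radius 1/9; b2: center (-9/40, 11/20), radius 1/90; b3: center (-3/10, 1/2), radius 1/100


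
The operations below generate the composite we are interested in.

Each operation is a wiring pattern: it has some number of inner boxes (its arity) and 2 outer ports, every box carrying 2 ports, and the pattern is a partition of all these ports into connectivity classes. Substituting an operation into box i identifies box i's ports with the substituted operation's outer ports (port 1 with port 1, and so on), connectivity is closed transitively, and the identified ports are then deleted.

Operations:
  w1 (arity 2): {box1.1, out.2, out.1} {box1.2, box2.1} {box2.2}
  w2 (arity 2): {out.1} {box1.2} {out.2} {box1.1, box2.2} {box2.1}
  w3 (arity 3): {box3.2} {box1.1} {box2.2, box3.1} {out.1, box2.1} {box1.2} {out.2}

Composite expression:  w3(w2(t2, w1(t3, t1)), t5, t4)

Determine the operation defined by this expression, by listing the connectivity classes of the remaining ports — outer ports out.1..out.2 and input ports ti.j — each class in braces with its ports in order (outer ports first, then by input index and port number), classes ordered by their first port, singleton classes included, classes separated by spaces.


{out.1, t5.1} {out.2} {t1.1, t3.2} {t1.2} {t2.1, t3.1} {t2.2} {t4.1, t5.2} {t4.2}

After gluing at w3, chains via deleted ports link the t-ports.
stage w1: inputs (t3, t1), connectivity {out.1, out.2, t3.1} {t1.1, t3.2} {t1.2}, out.j its boundary
stage w2: inputs (t2, t3, t1), connectivity {out.1} {out.2} {t1.1, t3.2} {t1.2} {t2.1, t3.1} {t2.2}, out.j its boundary
stage w3: inputs (t2, t3, t1, t5, t4), connectivity {out.1, t5.1} {out.2} {t1.1, t3.2} {t1.2} {t2.1, t3.1} {t2.2} {t4.1, t5.2} {t4.2}, out.j its boundary


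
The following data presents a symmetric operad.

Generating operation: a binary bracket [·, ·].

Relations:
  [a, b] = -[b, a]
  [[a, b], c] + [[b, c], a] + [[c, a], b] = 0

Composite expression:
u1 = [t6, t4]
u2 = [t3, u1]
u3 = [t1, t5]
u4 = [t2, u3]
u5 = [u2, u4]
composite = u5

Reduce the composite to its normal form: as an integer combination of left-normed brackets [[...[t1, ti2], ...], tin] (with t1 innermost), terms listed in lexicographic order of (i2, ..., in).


-[[[[[t1, t5], t2], t3], t4], t6] + [[[[[t1, t5], t2], t3], t6], t4] + [[[[[t1, t5], t2], t4], t6], t3] - [[[[[t1, t5], t2], t6], t4], t3]

Antisymmetry and Jacobi reduce to t1-anchored left-normed brackets.
Composite bracket: [[t3, [t6, t4]], [t2, [t1, t5]]]
Under [a, b] = ab - ba we get 32 signed associative words (2^5 = 32).
Keep just the words that open with t1:
  sign of t1t5t2t3t4t6 is -1, so it contributes -[[[[[t1, t5], t2], t3], t4], t6]
  sign of t1t5t2t3t6t4 is +1, so it contributes +[[[[[t1, t5], t2], t3], t6], t4]
  sign of t1t5t2t4t6t3 is +1, so it contributes +[[[[[t1, t5], t2], t4], t6], t3]
  sign of t1t5t2t6t4t3 is -1, so it contributes -[[[[[t1, t5], t2], t6], t4], t3]
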